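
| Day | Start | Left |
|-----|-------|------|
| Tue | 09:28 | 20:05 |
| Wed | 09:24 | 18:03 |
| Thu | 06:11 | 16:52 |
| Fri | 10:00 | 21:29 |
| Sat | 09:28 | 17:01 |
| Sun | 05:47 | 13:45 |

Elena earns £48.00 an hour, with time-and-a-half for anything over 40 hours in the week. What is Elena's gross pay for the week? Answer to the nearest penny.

Tue: 09:28–20:05 = 10 h 37 min
Wed: 09:24–18:03 = 8 h 39 min
Thu: 06:11–16:52 = 10 h 41 min
Fri: 10:00–21:29 = 11 h 29 min
Sat: 09:28–17:01 = 7 h 33 min
Sun: 05:47–13:45 = 7 h 58 min
Total worked: 56 h 57 min = 3417 min.
Regular 40 h 0 min = 2400 min at £48.00/h; overtime 16 h 57 min = 1017 min at £72.00/h.
Pay = (2400 × £48.00 + 1017 × £72.00) ÷ 60 = £3140.40.

£3140.40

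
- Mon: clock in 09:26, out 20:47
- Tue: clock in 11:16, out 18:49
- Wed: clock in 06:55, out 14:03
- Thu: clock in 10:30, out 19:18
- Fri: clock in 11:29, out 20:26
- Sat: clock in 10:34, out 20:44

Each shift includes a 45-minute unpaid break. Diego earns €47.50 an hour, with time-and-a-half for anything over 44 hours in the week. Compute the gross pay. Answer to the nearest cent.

€2478.31

Mon: 09:26–20:47 = 11 h 21 min; less 45 min break → 10 h 36 min
Tue: 11:16–18:49 = 7 h 33 min; less 45 min break → 6 h 48 min
Wed: 06:55–14:03 = 7 h 8 min; less 45 min break → 6 h 23 min
Thu: 10:30–19:18 = 8 h 48 min; less 45 min break → 8 h 3 min
Fri: 11:29–20:26 = 8 h 57 min; less 45 min break → 8 h 12 min
Sat: 10:34–20:44 = 10 h 10 min; less 45 min break → 9 h 25 min
Total worked: 49 h 27 min = 2967 min.
Regular 44 h 0 min = 2640 min at €47.50/h; overtime 5 h 27 min = 327 min at €71.25/h.
Pay = (2640 × €47.50 + 327 × €71.25) ÷ 60 = €2478.31.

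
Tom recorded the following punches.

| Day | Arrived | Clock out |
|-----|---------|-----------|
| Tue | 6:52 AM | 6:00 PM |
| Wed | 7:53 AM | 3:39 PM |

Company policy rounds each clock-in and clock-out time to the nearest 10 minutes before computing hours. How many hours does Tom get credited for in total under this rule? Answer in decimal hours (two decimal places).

19.00 hours

Tue: in 6:52 AM→6:50 AM, out 6:00 PM→6:00 PM; 11 h 10 min
Wed: in 7:53 AM→7:50 AM, out 3:39 PM→3:40 PM; 7 h 50 min
Total credited: 19 h 0 min.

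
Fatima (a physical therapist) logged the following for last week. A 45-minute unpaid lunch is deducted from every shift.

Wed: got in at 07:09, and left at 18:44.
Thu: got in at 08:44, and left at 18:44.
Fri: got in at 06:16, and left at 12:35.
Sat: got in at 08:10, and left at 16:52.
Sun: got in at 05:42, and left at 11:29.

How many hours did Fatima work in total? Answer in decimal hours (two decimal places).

Wed: 07:09–18:44 = 11 h 35 min; less 45 min break → 10 h 50 min
Thu: 08:44–18:44 = 10 h 0 min; less 45 min break → 9 h 15 min
Fri: 06:16–12:35 = 6 h 19 min; less 45 min break → 5 h 34 min
Sat: 08:10–16:52 = 8 h 42 min; less 45 min break → 7 h 57 min
Sun: 05:42–11:29 = 5 h 47 min; less 45 min break → 5 h 2 min
Total: 10 h 50 min + 9 h 15 min + 5 h 34 min + 7 h 57 min + 5 h 2 min = 38 h 38 min.

38.63 hours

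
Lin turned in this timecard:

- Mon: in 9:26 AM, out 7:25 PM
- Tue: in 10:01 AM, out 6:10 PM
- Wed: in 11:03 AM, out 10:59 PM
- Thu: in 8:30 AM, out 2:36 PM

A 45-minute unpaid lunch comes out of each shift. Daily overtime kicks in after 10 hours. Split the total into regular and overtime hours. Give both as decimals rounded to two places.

Mon: 9:26 AM–7:25 PM = 9 h 59 min; less 45 min break → 9 h 14 min
Tue: 10:01 AM–6:10 PM = 8 h 9 min; less 45 min break → 7 h 24 min
Wed: 11:03 AM–10:59 PM = 11 h 56 min; less 45 min break → 11 h 11 min
Thu: 8:30 AM–2:36 PM = 6 h 6 min; less 45 min break → 5 h 21 min
Mon reg 9 h 14 min / OT 0 h 0 min; Tue reg 7 h 24 min / OT 0 h 0 min; Wed reg 10 h 0 min / OT 1 h 11 min; Thu reg 5 h 21 min / OT 0 h 0 min.
Totals: regular 31 h 59 min, overtime 1 h 11 min.

Regular 31.98 hours, overtime 1.18 hours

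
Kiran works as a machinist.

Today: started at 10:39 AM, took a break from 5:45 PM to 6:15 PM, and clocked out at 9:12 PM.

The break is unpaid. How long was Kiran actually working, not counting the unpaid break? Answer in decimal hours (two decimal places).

10.05 hours

Today: 10:39 AM–9:12 PM = 10 h 33 min; less 30 min break → 10 h 3 min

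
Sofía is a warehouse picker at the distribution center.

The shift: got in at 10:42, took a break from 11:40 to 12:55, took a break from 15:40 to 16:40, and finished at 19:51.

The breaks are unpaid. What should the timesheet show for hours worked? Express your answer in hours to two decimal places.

6.90 hours

The shift: 10:42–19:51 = 9 h 9 min; less 135 min break → 6 h 54 min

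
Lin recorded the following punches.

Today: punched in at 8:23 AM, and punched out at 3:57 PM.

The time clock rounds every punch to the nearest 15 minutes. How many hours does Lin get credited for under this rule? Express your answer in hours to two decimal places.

7.50 hours

Today: in 8:23 AM→8:30 AM, out 3:57 PM→4:00 PM; 7 h 30 min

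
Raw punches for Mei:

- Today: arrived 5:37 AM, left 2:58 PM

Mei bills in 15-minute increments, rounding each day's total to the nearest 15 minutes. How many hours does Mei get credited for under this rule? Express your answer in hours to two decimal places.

Today: 5:37 AM–2:58 PM = 9 h 21 min → rounds to 9 h 15 min

9.25 hours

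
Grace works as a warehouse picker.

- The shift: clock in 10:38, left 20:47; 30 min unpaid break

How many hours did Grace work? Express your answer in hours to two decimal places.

9.65 hours

The shift: 10:38–20:47 = 10 h 9 min; less 30 min break → 9 h 39 min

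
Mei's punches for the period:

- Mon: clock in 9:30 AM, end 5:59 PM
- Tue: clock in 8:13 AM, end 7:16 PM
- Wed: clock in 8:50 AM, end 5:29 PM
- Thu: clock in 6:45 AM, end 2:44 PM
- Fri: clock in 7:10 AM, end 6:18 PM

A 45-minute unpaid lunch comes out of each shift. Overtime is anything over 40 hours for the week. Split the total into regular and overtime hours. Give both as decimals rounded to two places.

Regular 40.00 hours, overtime 3.55 hours

Mon: 9:30 AM–5:59 PM = 8 h 29 min; less 45 min break → 7 h 44 min
Tue: 8:13 AM–7:16 PM = 11 h 3 min; less 45 min break → 10 h 18 min
Wed: 8:50 AM–5:29 PM = 8 h 39 min; less 45 min break → 7 h 54 min
Thu: 6:45 AM–2:44 PM = 7 h 59 min; less 45 min break → 7 h 14 min
Fri: 7:10 AM–6:18 PM = 11 h 8 min; less 45 min break → 10 h 23 min
Total worked: 43 h 33 min = 43.55 h.
Threshold 40 h → overtime 3 h 33 min, regular 40 h 0 min.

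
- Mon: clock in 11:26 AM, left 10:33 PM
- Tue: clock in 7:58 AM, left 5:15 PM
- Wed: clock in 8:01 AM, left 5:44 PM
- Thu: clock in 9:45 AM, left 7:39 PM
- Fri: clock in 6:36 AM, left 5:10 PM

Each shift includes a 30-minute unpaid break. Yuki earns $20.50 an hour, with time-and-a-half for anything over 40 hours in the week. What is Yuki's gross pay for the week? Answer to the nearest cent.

$1068.56

Mon: 11:26 AM–10:33 PM = 11 h 7 min; less 30 min break → 10 h 37 min
Tue: 7:58 AM–5:15 PM = 9 h 17 min; less 30 min break → 8 h 47 min
Wed: 8:01 AM–5:44 PM = 9 h 43 min; less 30 min break → 9 h 13 min
Thu: 9:45 AM–7:39 PM = 9 h 54 min; less 30 min break → 9 h 24 min
Fri: 6:36 AM–5:10 PM = 10 h 34 min; less 30 min break → 10 h 4 min
Total worked: 48 h 5 min = 2885 min.
Regular 40 h 0 min = 2400 min at $20.50/h; overtime 8 h 5 min = 485 min at $30.75/h.
Pay = (2400 × $20.50 + 485 × $30.75) ÷ 60 = $1068.56.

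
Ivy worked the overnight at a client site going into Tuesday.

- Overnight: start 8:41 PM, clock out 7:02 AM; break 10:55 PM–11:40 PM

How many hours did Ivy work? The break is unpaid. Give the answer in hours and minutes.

9 h 36 min

Overnight: 8:41 PM → midnight = 3 h 19 min; midnight → 7:02 AM = 7 h 2 min; span 10 h 21 min; less 45 min break → 9 h 36 min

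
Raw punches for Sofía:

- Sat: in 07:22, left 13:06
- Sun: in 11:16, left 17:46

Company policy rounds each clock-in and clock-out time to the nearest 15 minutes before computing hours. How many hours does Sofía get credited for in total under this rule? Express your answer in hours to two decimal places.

12.25 hours

Sat: in 07:22→07:15, out 13:06→13:00; 5 h 45 min
Sun: in 11:16→11:15, out 17:46→17:45; 6 h 30 min
Total credited: 12 h 15 min.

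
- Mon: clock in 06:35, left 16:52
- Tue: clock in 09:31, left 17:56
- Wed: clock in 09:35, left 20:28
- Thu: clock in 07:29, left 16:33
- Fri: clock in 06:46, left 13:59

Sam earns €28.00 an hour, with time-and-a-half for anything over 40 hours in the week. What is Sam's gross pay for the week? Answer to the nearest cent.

€1366.40

Mon: 06:35–16:52 = 10 h 17 min
Tue: 09:31–17:56 = 8 h 25 min
Wed: 09:35–20:28 = 10 h 53 min
Thu: 07:29–16:33 = 9 h 4 min
Fri: 06:46–13:59 = 7 h 13 min
Total worked: 45 h 52 min = 2752 min.
Regular 40 h 0 min = 2400 min at €28.00/h; overtime 5 h 52 min = 352 min at €42.00/h.
Pay = (2400 × €28.00 + 352 × €42.00) ÷ 60 = €1366.40.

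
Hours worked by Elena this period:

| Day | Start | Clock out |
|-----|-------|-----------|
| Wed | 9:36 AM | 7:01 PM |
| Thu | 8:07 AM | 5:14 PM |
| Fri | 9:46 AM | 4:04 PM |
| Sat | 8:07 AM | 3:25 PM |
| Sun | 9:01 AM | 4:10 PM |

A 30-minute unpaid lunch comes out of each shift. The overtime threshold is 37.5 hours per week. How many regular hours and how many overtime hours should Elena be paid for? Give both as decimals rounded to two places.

Regular 36.78 hours, overtime 0.00 hours

Wed: 9:36 AM–7:01 PM = 9 h 25 min; less 30 min break → 8 h 55 min
Thu: 8:07 AM–5:14 PM = 9 h 7 min; less 30 min break → 8 h 37 min
Fri: 9:46 AM–4:04 PM = 6 h 18 min; less 30 min break → 5 h 48 min
Sat: 8:07 AM–3:25 PM = 7 h 18 min; less 30 min break → 6 h 48 min
Sun: 9:01 AM–4:10 PM = 7 h 9 min; less 30 min break → 6 h 39 min
Total worked: 36 h 47 min = 36.78 h.
Threshold 37.5 h → overtime 0 h 0 min, regular 36 h 47 min.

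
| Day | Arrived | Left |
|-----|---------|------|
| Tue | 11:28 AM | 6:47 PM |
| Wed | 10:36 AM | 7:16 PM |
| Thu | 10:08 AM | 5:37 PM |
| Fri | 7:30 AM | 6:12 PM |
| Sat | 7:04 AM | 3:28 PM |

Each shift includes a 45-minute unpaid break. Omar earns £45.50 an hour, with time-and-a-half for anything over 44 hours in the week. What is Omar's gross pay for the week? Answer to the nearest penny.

Tue: 11:28 AM–6:47 PM = 7 h 19 min; less 45 min break → 6 h 34 min
Wed: 10:36 AM–7:16 PM = 8 h 40 min; less 45 min break → 7 h 55 min
Thu: 10:08 AM–5:37 PM = 7 h 29 min; less 45 min break → 6 h 44 min
Fri: 7:30 AM–6:12 PM = 10 h 42 min; less 45 min break → 9 h 57 min
Sat: 7:04 AM–3:28 PM = 8 h 24 min; less 45 min break → 7 h 39 min
Total worked: 38 h 49 min = 2329 min.
Regular 38 h 49 min = 2329 min at £45.50/h; overtime 0 h 0 min = 0 min at £68.25/h.
Pay = (2329 × £45.50 + 0 × £68.25) ÷ 60 = £1766.16.

£1766.16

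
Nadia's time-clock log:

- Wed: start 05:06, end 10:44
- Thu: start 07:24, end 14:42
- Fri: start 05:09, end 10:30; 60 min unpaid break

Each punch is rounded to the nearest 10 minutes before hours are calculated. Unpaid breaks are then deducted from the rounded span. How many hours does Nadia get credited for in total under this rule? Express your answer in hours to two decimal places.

17.17 hours

Wed: in 05:06→05:10, out 10:44→10:40; 5 h 30 min
Thu: in 07:24→07:20, out 14:42→14:40; 7 h 20 min
Fri: in 05:09→05:10, out 10:30→10:30; 5 h 20 min − 60 min = 4 h 20 min
Total credited: 17 h 10 min.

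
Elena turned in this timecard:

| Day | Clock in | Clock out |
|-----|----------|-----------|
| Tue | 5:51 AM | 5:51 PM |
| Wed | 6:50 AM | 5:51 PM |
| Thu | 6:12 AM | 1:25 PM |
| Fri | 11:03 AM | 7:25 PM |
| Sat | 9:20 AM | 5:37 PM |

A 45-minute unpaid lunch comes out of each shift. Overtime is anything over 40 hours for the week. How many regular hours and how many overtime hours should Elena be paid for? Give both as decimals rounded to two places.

Regular 40.00 hours, overtime 3.13 hours

Tue: 5:51 AM–5:51 PM = 12 h 0 min; less 45 min break → 11 h 15 min
Wed: 6:50 AM–5:51 PM = 11 h 1 min; less 45 min break → 10 h 16 min
Thu: 6:12 AM–1:25 PM = 7 h 13 min; less 45 min break → 6 h 28 min
Fri: 11:03 AM–7:25 PM = 8 h 22 min; less 45 min break → 7 h 37 min
Sat: 9:20 AM–5:37 PM = 8 h 17 min; less 45 min break → 7 h 32 min
Total worked: 43 h 8 min = 43.13 h.
Threshold 40 h → overtime 3 h 8 min, regular 40 h 0 min.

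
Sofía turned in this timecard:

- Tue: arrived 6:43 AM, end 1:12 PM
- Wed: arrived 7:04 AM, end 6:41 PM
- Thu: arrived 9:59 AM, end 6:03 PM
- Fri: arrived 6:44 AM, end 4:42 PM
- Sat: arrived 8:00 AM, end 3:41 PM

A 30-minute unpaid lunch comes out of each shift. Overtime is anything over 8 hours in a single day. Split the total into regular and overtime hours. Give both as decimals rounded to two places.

Regular 36.73 hours, overtime 4.58 hours

Tue: 6:43 AM–1:12 PM = 6 h 29 min; less 30 min break → 5 h 59 min
Wed: 7:04 AM–6:41 PM = 11 h 37 min; less 30 min break → 11 h 7 min
Thu: 9:59 AM–6:03 PM = 8 h 4 min; less 30 min break → 7 h 34 min
Fri: 6:44 AM–4:42 PM = 9 h 58 min; less 30 min break → 9 h 28 min
Sat: 8:00 AM–3:41 PM = 7 h 41 min; less 30 min break → 7 h 11 min
Tue reg 5 h 59 min / OT 0 h 0 min; Wed reg 8 h 0 min / OT 3 h 7 min; Thu reg 7 h 34 min / OT 0 h 0 min; Fri reg 8 h 0 min / OT 1 h 28 min; Sat reg 7 h 11 min / OT 0 h 0 min.
Totals: regular 36 h 44 min, overtime 4 h 35 min.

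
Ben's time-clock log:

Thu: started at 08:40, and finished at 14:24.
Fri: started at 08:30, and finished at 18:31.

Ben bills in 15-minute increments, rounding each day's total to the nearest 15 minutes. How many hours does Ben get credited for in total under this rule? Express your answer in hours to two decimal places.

15.75 hours

Thu: 08:40–14:24 = 5 h 44 min → rounds to 5 h 45 min
Fri: 08:30–18:31 = 10 h 1 min → rounds to 10 h 0 min
Total credited: 15 h 45 min.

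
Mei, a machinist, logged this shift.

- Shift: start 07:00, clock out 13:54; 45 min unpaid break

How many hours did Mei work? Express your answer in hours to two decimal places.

6.15 hours

Shift: 07:00–13:54 = 6 h 54 min; less 45 min break → 6 h 9 min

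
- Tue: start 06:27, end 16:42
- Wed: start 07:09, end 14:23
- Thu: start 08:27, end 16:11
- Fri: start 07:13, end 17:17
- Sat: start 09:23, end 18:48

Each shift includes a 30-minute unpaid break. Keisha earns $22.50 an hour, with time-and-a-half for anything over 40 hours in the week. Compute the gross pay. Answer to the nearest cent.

Tue: 06:27–16:42 = 10 h 15 min; less 30 min break → 9 h 45 min
Wed: 07:09–14:23 = 7 h 14 min; less 30 min break → 6 h 44 min
Thu: 08:27–16:11 = 7 h 44 min; less 30 min break → 7 h 14 min
Fri: 07:13–17:17 = 10 h 4 min; less 30 min break → 9 h 34 min
Sat: 09:23–18:48 = 9 h 25 min; less 30 min break → 8 h 55 min
Total worked: 42 h 12 min = 2532 min.
Regular 40 h 0 min = 2400 min at $22.50/h; overtime 2 h 12 min = 132 min at $33.75/h.
Pay = (2400 × $22.50 + 132 × $33.75) ÷ 60 = $974.25.

$974.25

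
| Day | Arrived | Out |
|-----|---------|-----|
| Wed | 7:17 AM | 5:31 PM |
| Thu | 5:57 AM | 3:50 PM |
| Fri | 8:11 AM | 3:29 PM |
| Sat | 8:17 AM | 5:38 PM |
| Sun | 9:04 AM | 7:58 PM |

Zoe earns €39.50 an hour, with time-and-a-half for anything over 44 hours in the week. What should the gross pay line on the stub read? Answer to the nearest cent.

€1955.25

Wed: 7:17 AM–5:31 PM = 10 h 14 min
Thu: 5:57 AM–3:50 PM = 9 h 53 min
Fri: 8:11 AM–3:29 PM = 7 h 18 min
Sat: 8:17 AM–5:38 PM = 9 h 21 min
Sun: 9:04 AM–7:58 PM = 10 h 54 min
Total worked: 47 h 40 min = 2860 min.
Regular 44 h 0 min = 2640 min at €39.50/h; overtime 3 h 40 min = 220 min at €59.25/h.
Pay = (2640 × €39.50 + 220 × €59.25) ÷ 60 = €1955.25.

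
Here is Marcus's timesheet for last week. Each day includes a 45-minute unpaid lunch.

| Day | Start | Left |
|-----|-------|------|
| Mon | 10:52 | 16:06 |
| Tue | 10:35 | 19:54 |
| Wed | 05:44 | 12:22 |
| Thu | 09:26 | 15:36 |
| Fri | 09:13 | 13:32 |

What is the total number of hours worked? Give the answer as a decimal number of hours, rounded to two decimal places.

27.92 hours

Mon: 10:52–16:06 = 5 h 14 min; less 45 min break → 4 h 29 min
Tue: 10:35–19:54 = 9 h 19 min; less 45 min break → 8 h 34 min
Wed: 05:44–12:22 = 6 h 38 min; less 45 min break → 5 h 53 min
Thu: 09:26–15:36 = 6 h 10 min; less 45 min break → 5 h 25 min
Fri: 09:13–13:32 = 4 h 19 min; less 45 min break → 3 h 34 min
Total: 4 h 29 min + 8 h 34 min + 5 h 53 min + 5 h 25 min + 3 h 34 min = 27 h 55 min.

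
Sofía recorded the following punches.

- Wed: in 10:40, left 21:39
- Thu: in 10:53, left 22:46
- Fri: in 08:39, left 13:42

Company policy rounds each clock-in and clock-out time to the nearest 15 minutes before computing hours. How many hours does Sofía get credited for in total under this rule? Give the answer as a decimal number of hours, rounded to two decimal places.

Wed: in 10:40→10:45, out 21:39→21:45; 11 h 0 min
Thu: in 10:53→11:00, out 22:46→22:45; 11 h 45 min
Fri: in 08:39→08:45, out 13:42→13:45; 5 h 0 min
Total credited: 27 h 45 min.

27.75 hours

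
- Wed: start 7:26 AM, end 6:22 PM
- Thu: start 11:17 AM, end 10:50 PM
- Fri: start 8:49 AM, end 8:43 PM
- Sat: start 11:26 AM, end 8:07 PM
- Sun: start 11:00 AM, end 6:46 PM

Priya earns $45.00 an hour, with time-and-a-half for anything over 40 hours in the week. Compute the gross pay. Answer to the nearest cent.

$2531.25

Wed: 7:26 AM–6:22 PM = 10 h 56 min
Thu: 11:17 AM–10:50 PM = 11 h 33 min
Fri: 8:49 AM–8:43 PM = 11 h 54 min
Sat: 11:26 AM–8:07 PM = 8 h 41 min
Sun: 11:00 AM–6:46 PM = 7 h 46 min
Total worked: 50 h 50 min = 3050 min.
Regular 40 h 0 min = 2400 min at $45.00/h; overtime 10 h 50 min = 650 min at $67.50/h.
Pay = (2400 × $45.00 + 650 × $67.50) ÷ 60 = $2531.25.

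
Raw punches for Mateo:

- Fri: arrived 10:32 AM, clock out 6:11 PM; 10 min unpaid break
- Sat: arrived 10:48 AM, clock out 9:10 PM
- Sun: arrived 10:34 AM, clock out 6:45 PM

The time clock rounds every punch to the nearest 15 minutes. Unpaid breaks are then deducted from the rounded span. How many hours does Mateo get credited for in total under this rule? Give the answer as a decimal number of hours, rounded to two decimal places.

26.33 hours

Fri: in 10:32 AM→10:30 AM, out 6:11 PM→6:15 PM; 7 h 45 min − 10 min = 7 h 35 min
Sat: in 10:48 AM→10:45 AM, out 9:10 PM→9:15 PM; 10 h 30 min
Sun: in 10:34 AM→10:30 AM, out 6:45 PM→6:45 PM; 8 h 15 min
Total credited: 26 h 20 min.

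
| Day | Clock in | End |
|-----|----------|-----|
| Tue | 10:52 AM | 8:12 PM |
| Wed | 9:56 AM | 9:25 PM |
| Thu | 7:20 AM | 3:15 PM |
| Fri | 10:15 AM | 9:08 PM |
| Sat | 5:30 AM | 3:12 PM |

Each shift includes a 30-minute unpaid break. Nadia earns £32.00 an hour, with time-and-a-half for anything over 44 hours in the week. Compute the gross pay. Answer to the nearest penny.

Tue: 10:52 AM–8:12 PM = 9 h 20 min; less 30 min break → 8 h 50 min
Wed: 9:56 AM–9:25 PM = 11 h 29 min; less 30 min break → 10 h 59 min
Thu: 7:20 AM–3:15 PM = 7 h 55 min; less 30 min break → 7 h 25 min
Fri: 10:15 AM–9:08 PM = 10 h 53 min; less 30 min break → 10 h 23 min
Sat: 5:30 AM–3:12 PM = 9 h 42 min; less 30 min break → 9 h 12 min
Total worked: 46 h 49 min = 2809 min.
Regular 44 h 0 min = 2640 min at £32.00/h; overtime 2 h 49 min = 169 min at £48.00/h.
Pay = (2640 × £32.00 + 169 × £48.00) ÷ 60 = £1543.20.

£1543.20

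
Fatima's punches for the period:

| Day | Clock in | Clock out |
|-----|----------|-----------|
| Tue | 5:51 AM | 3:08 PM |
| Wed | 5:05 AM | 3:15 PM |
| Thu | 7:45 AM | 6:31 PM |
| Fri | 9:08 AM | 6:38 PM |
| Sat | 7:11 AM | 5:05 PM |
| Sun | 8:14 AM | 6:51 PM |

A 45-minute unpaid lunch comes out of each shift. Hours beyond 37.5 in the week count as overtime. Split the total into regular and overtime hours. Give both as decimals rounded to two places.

Tue: 5:51 AM–3:08 PM = 9 h 17 min; less 45 min break → 8 h 32 min
Wed: 5:05 AM–3:15 PM = 10 h 10 min; less 45 min break → 9 h 25 min
Thu: 7:45 AM–6:31 PM = 10 h 46 min; less 45 min break → 10 h 1 min
Fri: 9:08 AM–6:38 PM = 9 h 30 min; less 45 min break → 8 h 45 min
Sat: 7:11 AM–5:05 PM = 9 h 54 min; less 45 min break → 9 h 9 min
Sun: 8:14 AM–6:51 PM = 10 h 37 min; less 45 min break → 9 h 52 min
Total worked: 55 h 44 min = 55.73 h.
Threshold 37.5 h → overtime 18 h 14 min, regular 37 h 30 min.

Regular 37.50 hours, overtime 18.23 hours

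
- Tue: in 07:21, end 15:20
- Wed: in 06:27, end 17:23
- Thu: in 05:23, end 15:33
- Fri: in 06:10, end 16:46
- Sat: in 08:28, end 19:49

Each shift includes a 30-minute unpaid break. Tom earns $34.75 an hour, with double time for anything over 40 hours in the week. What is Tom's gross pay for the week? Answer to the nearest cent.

Tue: 07:21–15:20 = 7 h 59 min; less 30 min break → 7 h 29 min
Wed: 06:27–17:23 = 10 h 56 min; less 30 min break → 10 h 26 min
Thu: 05:23–15:33 = 10 h 10 min; less 30 min break → 9 h 40 min
Fri: 06:10–16:46 = 10 h 36 min; less 30 min break → 10 h 6 min
Sat: 08:28–19:49 = 11 h 21 min; less 30 min break → 10 h 51 min
Total worked: 48 h 32 min = 2912 min.
Regular 40 h 0 min = 2400 min at $34.75/h; overtime 8 h 32 min = 512 min at $69.50/h.
Pay = (2400 × $34.75 + 512 × $69.50) ÷ 60 = $1983.07.

$1983.07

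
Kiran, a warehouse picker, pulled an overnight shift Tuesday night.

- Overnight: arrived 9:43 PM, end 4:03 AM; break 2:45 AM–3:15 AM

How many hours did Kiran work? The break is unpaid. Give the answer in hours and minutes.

Overnight: 9:43 PM → midnight = 2 h 17 min; midnight → 4:03 AM = 4 h 3 min; span 6 h 20 min; less 30 min break → 5 h 50 min

5 h 50 min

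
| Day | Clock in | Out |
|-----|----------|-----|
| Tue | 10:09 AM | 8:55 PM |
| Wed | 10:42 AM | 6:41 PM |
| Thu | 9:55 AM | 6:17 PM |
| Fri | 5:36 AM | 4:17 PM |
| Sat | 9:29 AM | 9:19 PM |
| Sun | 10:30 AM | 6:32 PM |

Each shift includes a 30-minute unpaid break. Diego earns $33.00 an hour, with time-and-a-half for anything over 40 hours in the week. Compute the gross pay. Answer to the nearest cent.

$2046.00

Tue: 10:09 AM–8:55 PM = 10 h 46 min; less 30 min break → 10 h 16 min
Wed: 10:42 AM–6:41 PM = 7 h 59 min; less 30 min break → 7 h 29 min
Thu: 9:55 AM–6:17 PM = 8 h 22 min; less 30 min break → 7 h 52 min
Fri: 5:36 AM–4:17 PM = 10 h 41 min; less 30 min break → 10 h 11 min
Sat: 9:29 AM–9:19 PM = 11 h 50 min; less 30 min break → 11 h 20 min
Sun: 10:30 AM–6:32 PM = 8 h 2 min; less 30 min break → 7 h 32 min
Total worked: 54 h 40 min = 3280 min.
Regular 40 h 0 min = 2400 min at $33.00/h; overtime 14 h 40 min = 880 min at $49.50/h.
Pay = (2400 × $33.00 + 880 × $49.50) ÷ 60 = $2046.00.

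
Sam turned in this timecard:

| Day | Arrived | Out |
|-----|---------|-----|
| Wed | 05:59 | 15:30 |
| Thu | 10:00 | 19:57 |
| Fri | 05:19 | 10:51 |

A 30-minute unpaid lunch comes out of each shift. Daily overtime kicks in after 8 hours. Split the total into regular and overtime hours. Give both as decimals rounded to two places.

Regular 21.03 hours, overtime 2.47 hours

Wed: 05:59–15:30 = 9 h 31 min; less 30 min break → 9 h 1 min
Thu: 10:00–19:57 = 9 h 57 min; less 30 min break → 9 h 27 min
Fri: 05:19–10:51 = 5 h 32 min; less 30 min break → 5 h 2 min
Wed reg 8 h 0 min / OT 1 h 1 min; Thu reg 8 h 0 min / OT 1 h 27 min; Fri reg 5 h 2 min / OT 0 h 0 min.
Totals: regular 21 h 2 min, overtime 2 h 28 min.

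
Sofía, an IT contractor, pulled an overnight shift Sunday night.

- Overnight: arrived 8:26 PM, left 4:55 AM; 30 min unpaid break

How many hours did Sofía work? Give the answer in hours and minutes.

Overnight: 8:26 PM → midnight = 3 h 34 min; midnight → 4:55 AM = 4 h 55 min; span 8 h 29 min; less 30 min break → 7 h 59 min

7 h 59 min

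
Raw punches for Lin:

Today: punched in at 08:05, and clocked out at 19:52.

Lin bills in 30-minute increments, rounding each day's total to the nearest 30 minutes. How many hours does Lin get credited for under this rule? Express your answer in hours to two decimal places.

Today: 08:05–19:52 = 11 h 47 min → rounds to 12 h 0 min

12.00 hours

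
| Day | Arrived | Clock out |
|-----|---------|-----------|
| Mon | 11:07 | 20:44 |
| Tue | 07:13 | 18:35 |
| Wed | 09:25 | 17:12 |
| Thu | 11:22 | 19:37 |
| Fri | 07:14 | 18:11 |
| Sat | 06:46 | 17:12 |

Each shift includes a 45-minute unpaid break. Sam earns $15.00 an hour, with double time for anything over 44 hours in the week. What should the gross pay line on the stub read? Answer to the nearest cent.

Mon: 11:07–20:44 = 9 h 37 min; less 45 min break → 8 h 52 min
Tue: 07:13–18:35 = 11 h 22 min; less 45 min break → 10 h 37 min
Wed: 09:25–17:12 = 7 h 47 min; less 45 min break → 7 h 2 min
Thu: 11:22–19:37 = 8 h 15 min; less 45 min break → 7 h 30 min
Fri: 07:14–18:11 = 10 h 57 min; less 45 min break → 10 h 12 min
Sat: 06:46–17:12 = 10 h 26 min; less 45 min break → 9 h 41 min
Total worked: 53 h 54 min = 3234 min.
Regular 44 h 0 min = 2640 min at $15.00/h; overtime 9 h 54 min = 594 min at $30.00/h.
Pay = (2640 × $15.00 + 594 × $30.00) ÷ 60 = $957.00.

$957.00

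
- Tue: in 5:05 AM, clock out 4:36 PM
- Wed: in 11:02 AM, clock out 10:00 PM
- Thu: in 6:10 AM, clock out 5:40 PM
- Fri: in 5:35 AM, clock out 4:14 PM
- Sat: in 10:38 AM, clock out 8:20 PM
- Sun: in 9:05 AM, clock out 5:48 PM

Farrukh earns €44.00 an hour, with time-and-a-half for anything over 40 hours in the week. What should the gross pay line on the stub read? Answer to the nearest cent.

€3281.30

Tue: 5:05 AM–4:36 PM = 11 h 31 min
Wed: 11:02 AM–10:00 PM = 10 h 58 min
Thu: 6:10 AM–5:40 PM = 11 h 30 min
Fri: 5:35 AM–4:14 PM = 10 h 39 min
Sat: 10:38 AM–8:20 PM = 9 h 42 min
Sun: 9:05 AM–5:48 PM = 8 h 43 min
Total worked: 63 h 3 min = 3783 min.
Regular 40 h 0 min = 2400 min at €44.00/h; overtime 23 h 3 min = 1383 min at €66.00/h.
Pay = (2400 × €44.00 + 1383 × €66.00) ÷ 60 = €3281.30.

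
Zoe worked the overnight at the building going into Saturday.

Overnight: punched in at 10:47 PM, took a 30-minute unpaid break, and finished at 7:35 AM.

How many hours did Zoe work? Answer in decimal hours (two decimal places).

Overnight: 10:47 PM → midnight = 1 h 13 min; midnight → 7:35 AM = 7 h 35 min; span 8 h 48 min; less 30 min break → 8 h 18 min

8.30 hours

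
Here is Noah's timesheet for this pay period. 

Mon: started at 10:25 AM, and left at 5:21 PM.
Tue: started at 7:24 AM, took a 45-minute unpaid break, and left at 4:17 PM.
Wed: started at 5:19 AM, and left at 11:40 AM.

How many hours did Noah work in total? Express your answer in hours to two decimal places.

21.42 hours

Mon: 10:25 AM–5:21 PM = 6 h 56 min
Tue: 7:24 AM–4:17 PM = 8 h 53 min; less 45 min break → 8 h 8 min
Wed: 5:19 AM–11:40 AM = 6 h 21 min
Total: 6 h 56 min + 8 h 8 min + 6 h 21 min = 21 h 25 min.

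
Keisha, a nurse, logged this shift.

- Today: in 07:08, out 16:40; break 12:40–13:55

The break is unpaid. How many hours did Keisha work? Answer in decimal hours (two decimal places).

Today: 07:08–16:40 = 9 h 32 min; less 75 min break → 8 h 17 min

8.28 hours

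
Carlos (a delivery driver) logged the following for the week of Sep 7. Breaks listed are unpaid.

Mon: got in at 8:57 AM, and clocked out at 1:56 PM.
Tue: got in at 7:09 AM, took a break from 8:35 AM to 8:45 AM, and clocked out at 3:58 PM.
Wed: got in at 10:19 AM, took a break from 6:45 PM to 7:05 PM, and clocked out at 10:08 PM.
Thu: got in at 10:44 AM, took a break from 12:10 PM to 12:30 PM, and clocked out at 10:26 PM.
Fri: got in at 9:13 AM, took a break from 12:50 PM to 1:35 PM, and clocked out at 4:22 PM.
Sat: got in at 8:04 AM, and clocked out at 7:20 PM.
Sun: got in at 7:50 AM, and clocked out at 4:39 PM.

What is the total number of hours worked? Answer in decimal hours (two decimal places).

Mon: 8:57 AM–1:56 PM = 4 h 59 min
Tue: 7:09 AM–3:58 PM = 8 h 49 min; less 10 min break → 8 h 39 min
Wed: 10:19 AM–10:08 PM = 11 h 49 min; less 20 min break → 11 h 29 min
Thu: 10:44 AM–10:26 PM = 11 h 42 min; less 20 min break → 11 h 22 min
Fri: 9:13 AM–4:22 PM = 7 h 9 min; less 45 min break → 6 h 24 min
Sat: 8:04 AM–7:20 PM = 11 h 16 min
Sun: 7:50 AM–4:39 PM = 8 h 49 min
Total: 4 h 59 min + 8 h 39 min + 11 h 29 min + 11 h 22 min + 6 h 24 min + 11 h 16 min + 8 h 49 min = 62 h 58 min.

62.97 hours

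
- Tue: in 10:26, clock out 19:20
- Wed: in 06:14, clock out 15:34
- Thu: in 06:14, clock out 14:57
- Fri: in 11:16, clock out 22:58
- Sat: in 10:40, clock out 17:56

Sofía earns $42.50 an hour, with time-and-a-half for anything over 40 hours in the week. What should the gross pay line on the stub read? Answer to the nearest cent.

$2077.19

Tue: 10:26–19:20 = 8 h 54 min
Wed: 06:14–15:34 = 9 h 20 min
Thu: 06:14–14:57 = 8 h 43 min
Fri: 11:16–22:58 = 11 h 42 min
Sat: 10:40–17:56 = 7 h 16 min
Total worked: 45 h 55 min = 2755 min.
Regular 40 h 0 min = 2400 min at $42.50/h; overtime 5 h 55 min = 355 min at $63.75/h.
Pay = (2400 × $42.50 + 355 × $63.75) ÷ 60 = $2077.19.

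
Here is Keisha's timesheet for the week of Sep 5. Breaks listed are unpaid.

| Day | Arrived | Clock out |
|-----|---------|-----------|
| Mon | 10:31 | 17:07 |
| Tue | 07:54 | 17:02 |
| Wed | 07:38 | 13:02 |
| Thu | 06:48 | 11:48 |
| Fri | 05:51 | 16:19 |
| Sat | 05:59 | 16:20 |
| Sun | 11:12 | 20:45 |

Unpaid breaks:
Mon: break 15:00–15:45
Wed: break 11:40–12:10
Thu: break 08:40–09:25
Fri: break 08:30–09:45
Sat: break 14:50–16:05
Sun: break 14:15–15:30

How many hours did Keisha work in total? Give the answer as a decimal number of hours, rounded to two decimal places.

50.75 hours

Mon: 10:31–17:07 = 6 h 36 min; less 45 min break → 5 h 51 min
Tue: 07:54–17:02 = 9 h 8 min
Wed: 07:38–13:02 = 5 h 24 min; less 30 min break → 4 h 54 min
Thu: 06:48–11:48 = 5 h 0 min; less 45 min break → 4 h 15 min
Fri: 05:51–16:19 = 10 h 28 min; less 75 min break → 9 h 13 min
Sat: 05:59–16:20 = 10 h 21 min; less 75 min break → 9 h 6 min
Sun: 11:12–20:45 = 9 h 33 min; less 75 min break → 8 h 18 min
Total: 5 h 51 min + 9 h 8 min + 4 h 54 min + 4 h 15 min + 9 h 13 min + 9 h 6 min + 8 h 18 min = 50 h 45 min.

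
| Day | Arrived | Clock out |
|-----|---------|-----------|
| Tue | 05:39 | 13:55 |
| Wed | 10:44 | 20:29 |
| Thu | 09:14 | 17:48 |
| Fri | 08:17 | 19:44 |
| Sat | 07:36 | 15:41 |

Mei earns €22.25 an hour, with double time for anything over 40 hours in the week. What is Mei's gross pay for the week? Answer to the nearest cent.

Tue: 05:39–13:55 = 8 h 16 min
Wed: 10:44–20:29 = 9 h 45 min
Thu: 09:14–17:48 = 8 h 34 min
Fri: 08:17–19:44 = 11 h 27 min
Sat: 07:36–15:41 = 8 h 5 min
Total worked: 46 h 7 min = 2767 min.
Regular 40 h 0 min = 2400 min at €22.25/h; overtime 6 h 7 min = 367 min at €44.50/h.
Pay = (2400 × €22.25 + 367 × €44.50) ÷ 60 = €1162.19.

€1162.19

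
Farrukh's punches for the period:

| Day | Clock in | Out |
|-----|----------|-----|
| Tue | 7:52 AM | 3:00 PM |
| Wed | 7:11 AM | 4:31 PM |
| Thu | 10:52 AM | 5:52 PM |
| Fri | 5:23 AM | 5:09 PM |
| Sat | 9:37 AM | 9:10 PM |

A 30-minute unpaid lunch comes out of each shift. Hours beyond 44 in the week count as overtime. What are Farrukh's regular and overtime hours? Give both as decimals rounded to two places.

Tue: 7:52 AM–3:00 PM = 7 h 8 min; less 30 min break → 6 h 38 min
Wed: 7:11 AM–4:31 PM = 9 h 20 min; less 30 min break → 8 h 50 min
Thu: 10:52 AM–5:52 PM = 7 h 0 min; less 30 min break → 6 h 30 min
Fri: 5:23 AM–5:09 PM = 11 h 46 min; less 30 min break → 11 h 16 min
Sat: 9:37 AM–9:10 PM = 11 h 33 min; less 30 min break → 11 h 3 min
Total worked: 44 h 17 min = 44.28 h.
Threshold 44 h → overtime 0 h 17 min, regular 44 h 0 min.

Regular 44.00 hours, overtime 0.28 hours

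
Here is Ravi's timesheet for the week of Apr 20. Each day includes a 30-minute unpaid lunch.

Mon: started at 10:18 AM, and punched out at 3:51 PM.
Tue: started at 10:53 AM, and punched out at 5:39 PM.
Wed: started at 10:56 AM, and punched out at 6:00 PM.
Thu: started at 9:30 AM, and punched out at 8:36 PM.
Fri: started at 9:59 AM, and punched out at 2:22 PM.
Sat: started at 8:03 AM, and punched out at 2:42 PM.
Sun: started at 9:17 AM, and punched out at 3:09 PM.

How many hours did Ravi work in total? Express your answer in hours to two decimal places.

43.88 hours

Mon: 10:18 AM–3:51 PM = 5 h 33 min; less 30 min break → 5 h 3 min
Tue: 10:53 AM–5:39 PM = 6 h 46 min; less 30 min break → 6 h 16 min
Wed: 10:56 AM–6:00 PM = 7 h 4 min; less 30 min break → 6 h 34 min
Thu: 9:30 AM–8:36 PM = 11 h 6 min; less 30 min break → 10 h 36 min
Fri: 9:59 AM–2:22 PM = 4 h 23 min; less 30 min break → 3 h 53 min
Sat: 8:03 AM–2:42 PM = 6 h 39 min; less 30 min break → 6 h 9 min
Sun: 9:17 AM–3:09 PM = 5 h 52 min; less 30 min break → 5 h 22 min
Total: 5 h 3 min + 6 h 16 min + 6 h 34 min + 10 h 36 min + 3 h 53 min + 6 h 9 min + 5 h 22 min = 43 h 53 min.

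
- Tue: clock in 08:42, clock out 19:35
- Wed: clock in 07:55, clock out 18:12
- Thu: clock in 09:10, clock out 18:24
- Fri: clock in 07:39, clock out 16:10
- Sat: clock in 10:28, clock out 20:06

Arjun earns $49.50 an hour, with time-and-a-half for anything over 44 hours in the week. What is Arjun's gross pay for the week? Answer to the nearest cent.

$2515.84

Tue: 08:42–19:35 = 10 h 53 min
Wed: 07:55–18:12 = 10 h 17 min
Thu: 09:10–18:24 = 9 h 14 min
Fri: 07:39–16:10 = 8 h 31 min
Sat: 10:28–20:06 = 9 h 38 min
Total worked: 48 h 33 min = 2913 min.
Regular 44 h 0 min = 2640 min at $49.50/h; overtime 4 h 33 min = 273 min at $74.25/h.
Pay = (2640 × $49.50 + 273 × $74.25) ÷ 60 = $2515.84.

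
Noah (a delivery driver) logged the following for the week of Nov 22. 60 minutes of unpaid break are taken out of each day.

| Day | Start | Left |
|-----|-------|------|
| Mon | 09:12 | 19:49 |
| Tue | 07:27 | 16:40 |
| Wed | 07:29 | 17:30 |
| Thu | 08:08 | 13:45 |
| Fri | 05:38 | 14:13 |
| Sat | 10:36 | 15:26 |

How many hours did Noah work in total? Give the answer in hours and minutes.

42 h 53 min

Mon: 09:12–19:49 = 10 h 37 min; less 60 min break → 9 h 37 min
Tue: 07:27–16:40 = 9 h 13 min; less 60 min break → 8 h 13 min
Wed: 07:29–17:30 = 10 h 1 min; less 60 min break → 9 h 1 min
Thu: 08:08–13:45 = 5 h 37 min; less 60 min break → 4 h 37 min
Fri: 05:38–14:13 = 8 h 35 min; less 60 min break → 7 h 35 min
Sat: 10:36–15:26 = 4 h 50 min; less 60 min break → 3 h 50 min
Total: 9 h 37 min + 8 h 13 min + 9 h 1 min + 4 h 37 min + 7 h 35 min + 3 h 50 min = 42 h 53 min.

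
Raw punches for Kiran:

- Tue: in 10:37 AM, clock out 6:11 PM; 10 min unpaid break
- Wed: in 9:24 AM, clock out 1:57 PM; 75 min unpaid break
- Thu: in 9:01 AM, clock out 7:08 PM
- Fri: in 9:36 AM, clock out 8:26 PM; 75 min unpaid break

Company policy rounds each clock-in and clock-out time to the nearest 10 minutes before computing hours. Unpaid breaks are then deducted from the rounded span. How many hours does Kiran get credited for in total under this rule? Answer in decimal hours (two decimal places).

30.50 hours

Tue: in 10:37 AM→10:40 AM, out 6:11 PM→6:10 PM; 7 h 30 min − 10 min = 7 h 20 min
Wed: in 9:24 AM→9:20 AM, out 1:57 PM→2:00 PM; 4 h 40 min − 75 min = 3 h 25 min
Thu: in 9:01 AM→9:00 AM, out 7:08 PM→7:10 PM; 10 h 10 min
Fri: in 9:36 AM→9:40 AM, out 8:26 PM→8:30 PM; 10 h 50 min − 75 min = 9 h 35 min
Total credited: 30 h 30 min.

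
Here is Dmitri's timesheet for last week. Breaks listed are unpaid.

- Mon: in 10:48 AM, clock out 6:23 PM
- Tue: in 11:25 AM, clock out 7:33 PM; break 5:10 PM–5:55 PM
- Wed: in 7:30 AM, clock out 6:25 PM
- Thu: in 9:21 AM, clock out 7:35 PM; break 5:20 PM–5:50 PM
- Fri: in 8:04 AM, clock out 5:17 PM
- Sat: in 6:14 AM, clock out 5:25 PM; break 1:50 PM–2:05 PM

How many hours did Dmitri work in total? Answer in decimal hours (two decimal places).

Mon: 10:48 AM–6:23 PM = 7 h 35 min
Tue: 11:25 AM–7:33 PM = 8 h 8 min; less 45 min break → 7 h 23 min
Wed: 7:30 AM–6:25 PM = 10 h 55 min
Thu: 9:21 AM–7:35 PM = 10 h 14 min; less 30 min break → 9 h 44 min
Fri: 8:04 AM–5:17 PM = 9 h 13 min
Sat: 6:14 AM–5:25 PM = 11 h 11 min; less 15 min break → 10 h 56 min
Total: 7 h 35 min + 7 h 23 min + 10 h 55 min + 9 h 44 min + 9 h 13 min + 10 h 56 min = 55 h 46 min.

55.77 hours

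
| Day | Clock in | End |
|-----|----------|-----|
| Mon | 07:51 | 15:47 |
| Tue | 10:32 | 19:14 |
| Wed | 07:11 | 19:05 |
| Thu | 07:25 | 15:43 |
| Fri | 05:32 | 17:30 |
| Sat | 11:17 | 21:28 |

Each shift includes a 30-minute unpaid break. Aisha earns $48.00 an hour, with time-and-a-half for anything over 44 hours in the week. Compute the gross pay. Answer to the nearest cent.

$2974.80

Mon: 07:51–15:47 = 7 h 56 min; less 30 min break → 7 h 26 min
Tue: 10:32–19:14 = 8 h 42 min; less 30 min break → 8 h 12 min
Wed: 07:11–19:05 = 11 h 54 min; less 30 min break → 11 h 24 min
Thu: 07:25–15:43 = 8 h 18 min; less 30 min break → 7 h 48 min
Fri: 05:32–17:30 = 11 h 58 min; less 30 min break → 11 h 28 min
Sat: 11:17–21:28 = 10 h 11 min; less 30 min break → 9 h 41 min
Total worked: 55 h 59 min = 3359 min.
Regular 44 h 0 min = 2640 min at $48.00/h; overtime 11 h 59 min = 719 min at $72.00/h.
Pay = (2640 × $48.00 + 719 × $72.00) ÷ 60 = $2974.80.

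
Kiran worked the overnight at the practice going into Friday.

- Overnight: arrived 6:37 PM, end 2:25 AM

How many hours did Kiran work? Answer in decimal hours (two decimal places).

Overnight: 6:37 PM → midnight = 5 h 23 min; midnight → 2:25 AM = 2 h 25 min; span 7 h 48 min

7.80 hours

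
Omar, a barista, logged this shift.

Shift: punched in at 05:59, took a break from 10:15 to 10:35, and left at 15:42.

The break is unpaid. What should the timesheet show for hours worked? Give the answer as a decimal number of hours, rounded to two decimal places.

Shift: 05:59–15:42 = 9 h 43 min; less 20 min break → 9 h 23 min

9.38 hours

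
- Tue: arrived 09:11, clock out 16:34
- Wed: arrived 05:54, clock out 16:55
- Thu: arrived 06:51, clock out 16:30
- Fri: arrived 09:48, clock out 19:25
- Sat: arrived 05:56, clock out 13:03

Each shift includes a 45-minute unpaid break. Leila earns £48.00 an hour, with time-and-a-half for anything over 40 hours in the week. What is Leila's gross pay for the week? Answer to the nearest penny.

£1994.40

Tue: 09:11–16:34 = 7 h 23 min; less 45 min break → 6 h 38 min
Wed: 05:54–16:55 = 11 h 1 min; less 45 min break → 10 h 16 min
Thu: 06:51–16:30 = 9 h 39 min; less 45 min break → 8 h 54 min
Fri: 09:48–19:25 = 9 h 37 min; less 45 min break → 8 h 52 min
Sat: 05:56–13:03 = 7 h 7 min; less 45 min break → 6 h 22 min
Total worked: 41 h 2 min = 2462 min.
Regular 40 h 0 min = 2400 min at £48.00/h; overtime 1 h 2 min = 62 min at £72.00/h.
Pay = (2400 × £48.00 + 62 × £72.00) ÷ 60 = £1994.40.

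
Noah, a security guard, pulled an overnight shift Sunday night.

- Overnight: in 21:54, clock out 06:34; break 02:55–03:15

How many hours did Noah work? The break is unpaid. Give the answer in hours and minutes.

Overnight: 21:54 → midnight = 2 h 6 min; midnight → 06:34 = 6 h 34 min; span 8 h 40 min; less 20 min break → 8 h 20 min

8 h 20 min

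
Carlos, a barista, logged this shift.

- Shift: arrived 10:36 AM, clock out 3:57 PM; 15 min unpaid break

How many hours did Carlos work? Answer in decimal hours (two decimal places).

Shift: 10:36 AM–3:57 PM = 5 h 21 min; less 15 min break → 5 h 6 min

5.10 hours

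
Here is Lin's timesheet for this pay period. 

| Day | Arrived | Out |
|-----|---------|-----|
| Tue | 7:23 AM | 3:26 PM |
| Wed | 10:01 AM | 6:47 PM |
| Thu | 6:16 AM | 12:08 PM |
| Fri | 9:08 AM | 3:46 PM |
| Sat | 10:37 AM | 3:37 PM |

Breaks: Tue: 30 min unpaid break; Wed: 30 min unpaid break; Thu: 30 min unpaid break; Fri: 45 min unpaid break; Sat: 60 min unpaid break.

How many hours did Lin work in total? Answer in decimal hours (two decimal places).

Tue: 7:23 AM–3:26 PM = 8 h 3 min; less 30 min break → 7 h 33 min
Wed: 10:01 AM–6:47 PM = 8 h 46 min; less 30 min break → 8 h 16 min
Thu: 6:16 AM–12:08 PM = 5 h 52 min; less 30 min break → 5 h 22 min
Fri: 9:08 AM–3:46 PM = 6 h 38 min; less 45 min break → 5 h 53 min
Sat: 10:37 AM–3:37 PM = 5 h 0 min; less 60 min break → 4 h 0 min
Total: 7 h 33 min + 8 h 16 min + 5 h 22 min + 5 h 53 min + 4 h 0 min = 31 h 4 min.

31.07 hours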